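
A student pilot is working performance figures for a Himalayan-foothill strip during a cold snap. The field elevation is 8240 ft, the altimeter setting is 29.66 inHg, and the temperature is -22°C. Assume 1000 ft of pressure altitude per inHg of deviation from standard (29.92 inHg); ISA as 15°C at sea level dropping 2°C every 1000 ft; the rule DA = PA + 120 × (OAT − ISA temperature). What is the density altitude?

Pressure altitude = 8240 + (29.92 − 29.66) × 1000 = 8240 + (+260) = 8500 ft.
ISA temperature at 8500 ft = 15 − 2 × (8500/1000) = -2°C.
ISA deviation = -22 − (-2) = -20°C.
Density altitude = 8500 + 120 × (-20) = 6100 ft.

6100 ft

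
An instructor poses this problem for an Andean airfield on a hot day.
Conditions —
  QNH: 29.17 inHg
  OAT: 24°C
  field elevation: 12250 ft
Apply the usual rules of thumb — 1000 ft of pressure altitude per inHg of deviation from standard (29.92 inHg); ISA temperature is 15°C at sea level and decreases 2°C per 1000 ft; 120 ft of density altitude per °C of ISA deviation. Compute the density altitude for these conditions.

Pressure altitude = 12250 + (29.92 − 29.17) × 1000 = 12250 + (+750) = 13000 ft.
ISA temperature at 13000 ft = 15 − 2 × (13000/1000) = -11°C.
ISA deviation = 24 − (-11) = +35°C.
Density altitude = 13000 + 120 × (35) = 17200 ft.

17200 ft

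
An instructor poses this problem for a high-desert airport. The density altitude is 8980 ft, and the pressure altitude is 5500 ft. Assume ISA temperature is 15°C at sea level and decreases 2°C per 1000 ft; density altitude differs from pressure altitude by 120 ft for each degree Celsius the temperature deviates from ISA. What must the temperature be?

33°C

Density altitude − pressure altitude = 8980 − 5500 = +3480 ft.
At 120 ft/°C that is an ISA deviation of 3480/120 = +29°C.
ISA temperature at 5500 ft = 15 − 2 × (5500/1000) = 4°C.
OAT = ISA + deviation = 4 + (+29) = 33°C.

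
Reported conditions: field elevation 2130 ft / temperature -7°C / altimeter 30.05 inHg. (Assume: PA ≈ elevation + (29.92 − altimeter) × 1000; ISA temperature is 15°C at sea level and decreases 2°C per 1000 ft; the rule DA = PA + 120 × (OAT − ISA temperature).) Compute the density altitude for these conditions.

Pressure altitude = 2130 + (29.92 − 30.05) × 1000 = 2130 + (-130) = 2000 ft.
ISA temperature at 2000 ft = 15 − 2 × (2000/1000) = 11°C.
ISA deviation = -7 − 11 = -18°C.
Density altitude = 2000 + 120 × (-18) = -160 ft.

-160 ft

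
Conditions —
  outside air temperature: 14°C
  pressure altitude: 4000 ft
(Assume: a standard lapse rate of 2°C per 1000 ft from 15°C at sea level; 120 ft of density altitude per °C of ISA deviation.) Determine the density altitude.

ISA temperature at 4000 ft = 15 − 2 × (4000/1000) = 7°C.
ISA deviation = 14 − 7 = +7°C.
Density altitude = 4000 + 120 × (7) = 4000 + (+840) = 4840 ft.

4840 ft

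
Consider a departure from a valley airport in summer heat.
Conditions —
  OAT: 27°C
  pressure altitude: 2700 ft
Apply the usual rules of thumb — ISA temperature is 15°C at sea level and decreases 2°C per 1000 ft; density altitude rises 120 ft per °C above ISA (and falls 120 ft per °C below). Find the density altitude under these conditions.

4788 ft

ISA temperature at 2700 ft = 15 − 2 × (2700/1000) = 9.6°C.
ISA deviation = 27 − 9.6 = +17.4°C.
Density altitude = 2700 + 120 × (17.4) = 2700 + (+2088) = 4788 ft.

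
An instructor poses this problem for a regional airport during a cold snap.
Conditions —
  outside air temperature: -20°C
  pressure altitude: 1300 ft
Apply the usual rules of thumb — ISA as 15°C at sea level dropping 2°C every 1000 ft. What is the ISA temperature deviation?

ISA-32.4°C

ISA temperature at 1300 ft = 15 − 2 × (1300/1000) = 12.4°C.
Deviation = OAT − ISA = -20 − 12.4 = -32.4°C.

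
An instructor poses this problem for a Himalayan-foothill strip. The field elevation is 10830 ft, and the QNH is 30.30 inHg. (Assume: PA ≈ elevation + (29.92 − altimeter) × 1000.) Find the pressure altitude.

Pressure correction = (29.92 − 30.30) × 1000 = -380 ft.
Pressure altitude = 10830 + (-380) = 10450 ft.

10450 ft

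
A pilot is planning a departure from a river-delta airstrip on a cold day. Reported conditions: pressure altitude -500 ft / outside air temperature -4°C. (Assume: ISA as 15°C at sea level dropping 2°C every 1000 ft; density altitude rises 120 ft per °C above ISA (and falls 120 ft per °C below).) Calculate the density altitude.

ISA temperature at -500 ft = 15 − 2 × (-500/1000) = 16°C.
ISA deviation = -4 − 16 = -20°C.
Density altitude = -500 + 120 × (-20) = -500 + (-2400) = -2900 ft.

-2900 ft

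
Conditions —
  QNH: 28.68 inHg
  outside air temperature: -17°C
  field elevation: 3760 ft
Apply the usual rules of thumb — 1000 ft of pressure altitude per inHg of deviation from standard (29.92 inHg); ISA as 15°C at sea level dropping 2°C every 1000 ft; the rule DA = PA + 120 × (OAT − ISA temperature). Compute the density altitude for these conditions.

2360 ft

Pressure altitude = 3760 + (29.92 − 28.68) × 1000 = 3760 + (+1240) = 5000 ft.
ISA temperature at 5000 ft = 15 − 2 × (5000/1000) = 5°C.
ISA deviation = -17 − 5 = -22°C.
Density altitude = 5000 + 120 × (-22) = 2360 ft.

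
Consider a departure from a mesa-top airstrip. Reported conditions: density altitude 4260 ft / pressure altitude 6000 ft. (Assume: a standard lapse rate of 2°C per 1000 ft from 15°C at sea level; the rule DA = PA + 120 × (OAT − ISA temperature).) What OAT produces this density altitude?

-11.5°C

Density altitude − pressure altitude = 4260 − 6000 = -1740 ft.
At 120 ft/°C that is an ISA deviation of -1740/120 = -14.5°C.
ISA temperature at 6000 ft = 15 − 2 × (6000/1000) = 3°C.
OAT = ISA + deviation = 3 + (-14.5) = -11.5°C.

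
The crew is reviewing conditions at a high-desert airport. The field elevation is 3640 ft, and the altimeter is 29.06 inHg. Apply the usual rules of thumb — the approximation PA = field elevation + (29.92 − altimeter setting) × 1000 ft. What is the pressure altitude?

Pressure correction = (29.92 − 29.06) × 1000 = +860 ft.
Pressure altitude = 3640 + (+860) = 4500 ft.

4500 ft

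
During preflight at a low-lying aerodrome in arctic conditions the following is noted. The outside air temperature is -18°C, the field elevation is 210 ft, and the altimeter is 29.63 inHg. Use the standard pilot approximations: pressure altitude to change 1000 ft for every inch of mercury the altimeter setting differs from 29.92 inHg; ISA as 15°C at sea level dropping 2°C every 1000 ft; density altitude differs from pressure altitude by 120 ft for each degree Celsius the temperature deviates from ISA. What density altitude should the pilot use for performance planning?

Pressure altitude = 210 + (29.92 − 29.63) × 1000 = 210 + (+290) = 500 ft.
ISA temperature at 500 ft = 15 − 2 × (500/1000) = 14°C.
ISA deviation = -18 − 14 = -32°C.
Density altitude = 500 + 120 × (-32) = -3340 ft.

-3340 ft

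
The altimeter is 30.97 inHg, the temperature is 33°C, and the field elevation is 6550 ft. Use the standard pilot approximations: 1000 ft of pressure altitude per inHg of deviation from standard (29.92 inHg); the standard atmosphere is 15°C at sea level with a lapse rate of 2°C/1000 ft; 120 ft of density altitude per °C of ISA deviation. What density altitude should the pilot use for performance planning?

8980 ft

Pressure altitude = 6550 + (29.92 − 30.97) × 1000 = 6550 + (-1050) = 5500 ft.
ISA temperature at 5500 ft = 15 − 2 × (5500/1000) = 4°C.
ISA deviation = 33 − 4 = +29°C.
Density altitude = 5500 + 120 × (29) = 8980 ft.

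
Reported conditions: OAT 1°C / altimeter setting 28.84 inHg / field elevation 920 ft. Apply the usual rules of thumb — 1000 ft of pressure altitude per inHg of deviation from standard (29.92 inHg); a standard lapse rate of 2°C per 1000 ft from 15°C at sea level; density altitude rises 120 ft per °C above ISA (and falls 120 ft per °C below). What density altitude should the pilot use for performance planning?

800 ft

Pressure altitude = 920 + (29.92 − 28.84) × 1000 = 920 + (+1080) = 2000 ft.
ISA temperature at 2000 ft = 15 − 2 × (2000/1000) = 11°C.
ISA deviation = 1 − 11 = -10°C.
Density altitude = 2000 + 120 × (-10) = 800 ft.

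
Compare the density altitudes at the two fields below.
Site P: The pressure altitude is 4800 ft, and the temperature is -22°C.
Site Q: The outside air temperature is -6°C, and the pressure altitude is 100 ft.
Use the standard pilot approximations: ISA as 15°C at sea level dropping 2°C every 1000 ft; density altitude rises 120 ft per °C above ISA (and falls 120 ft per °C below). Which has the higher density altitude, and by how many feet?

Site P: ISA temp = 5.4°C, deviation -27.4°C, DA = 4800 + 120 × (-27.4) = 1512 ft.
Site Q: ISA temp = 14.8°C, deviation -20.8°C, DA = 100 + 120 × (-20.8) = -2396 ft.
Site P is higher by 1512 − (-2396) = 3908 ft.

Site P by 3908 ft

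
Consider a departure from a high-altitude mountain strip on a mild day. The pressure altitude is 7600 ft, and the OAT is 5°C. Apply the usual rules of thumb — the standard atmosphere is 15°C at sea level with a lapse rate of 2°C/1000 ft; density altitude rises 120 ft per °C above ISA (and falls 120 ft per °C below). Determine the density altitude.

ISA temperature at 7600 ft = 15 − 2 × (7600/1000) = -0.2°C.
ISA deviation = 5 − (-0.2) = +5.2°C.
Density altitude = 7600 + 120 × (5.2) = 7600 + (+624) = 8224 ft.

8224 ft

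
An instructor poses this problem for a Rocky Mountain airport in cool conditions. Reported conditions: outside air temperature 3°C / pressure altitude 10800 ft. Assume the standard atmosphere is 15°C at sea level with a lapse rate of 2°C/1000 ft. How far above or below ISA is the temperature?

ISA+9.6°C

ISA temperature at 10800 ft = 15 − 2 × (10800/1000) = -6.6°C.
Deviation = OAT − ISA = 3 − (-6.6) = +9.6°C.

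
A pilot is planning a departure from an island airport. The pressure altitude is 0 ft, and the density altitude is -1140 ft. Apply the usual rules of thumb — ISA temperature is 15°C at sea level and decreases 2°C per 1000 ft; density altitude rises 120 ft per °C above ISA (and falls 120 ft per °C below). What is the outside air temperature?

Density altitude − pressure altitude = -1140 − 0 = -1140 ft.
At 120 ft/°C that is an ISA deviation of -1140/120 = -9.5°C.
ISA temperature at 0 ft = 15 − 2 × (0/1000) = 15°C.
OAT = ISA + deviation = 15 + (-9.5) = 5.5°C.

5.5°C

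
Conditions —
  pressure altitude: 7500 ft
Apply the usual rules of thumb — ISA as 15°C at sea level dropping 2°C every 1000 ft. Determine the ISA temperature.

ISA temperature = 15 − 2 × (7500/1000) = 15 − 15 = 0°C.

0°C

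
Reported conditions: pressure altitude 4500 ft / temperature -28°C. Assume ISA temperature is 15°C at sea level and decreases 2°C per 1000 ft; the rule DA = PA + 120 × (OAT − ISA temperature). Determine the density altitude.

ISA temperature at 4500 ft = 15 − 2 × (4500/1000) = 6°C.
ISA deviation = -28 − 6 = -34°C.
Density altitude = 4500 + 120 × (-34) = 4500 + (-4080) = 420 ft.

420 ft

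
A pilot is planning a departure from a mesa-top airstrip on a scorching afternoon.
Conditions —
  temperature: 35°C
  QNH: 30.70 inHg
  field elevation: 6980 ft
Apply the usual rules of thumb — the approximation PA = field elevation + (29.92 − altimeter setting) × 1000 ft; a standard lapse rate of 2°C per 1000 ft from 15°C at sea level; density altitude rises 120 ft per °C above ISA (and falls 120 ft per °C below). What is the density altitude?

10088 ft

Pressure altitude = 6980 + (29.92 − 30.70) × 1000 = 6980 + (-780) = 6200 ft.
ISA temperature at 6200 ft = 15 − 2 × (6200/1000) = 2.6°C.
ISA deviation = 35 − 2.6 = +32.4°C.
Density altitude = 6200 + 120 × (32.4) = 10088 ft.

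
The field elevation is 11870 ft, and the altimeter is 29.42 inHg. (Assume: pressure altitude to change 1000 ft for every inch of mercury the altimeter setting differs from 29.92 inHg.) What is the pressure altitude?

Pressure correction = (29.92 − 29.42) × 1000 = +500 ft.
Pressure altitude = 11870 + (+500) = 12370 ft.

12370 ft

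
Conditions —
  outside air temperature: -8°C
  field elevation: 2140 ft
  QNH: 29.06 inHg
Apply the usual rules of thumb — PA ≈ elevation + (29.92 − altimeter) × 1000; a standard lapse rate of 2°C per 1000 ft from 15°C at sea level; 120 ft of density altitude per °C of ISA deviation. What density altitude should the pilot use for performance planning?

Pressure altitude = 2140 + (29.92 − 29.06) × 1000 = 2140 + (+860) = 3000 ft.
ISA temperature at 3000 ft = 15 − 2 × (3000/1000) = 9°C.
ISA deviation = -8 − 9 = -17°C.
Density altitude = 3000 + 120 × (-17) = 960 ft.

960 ft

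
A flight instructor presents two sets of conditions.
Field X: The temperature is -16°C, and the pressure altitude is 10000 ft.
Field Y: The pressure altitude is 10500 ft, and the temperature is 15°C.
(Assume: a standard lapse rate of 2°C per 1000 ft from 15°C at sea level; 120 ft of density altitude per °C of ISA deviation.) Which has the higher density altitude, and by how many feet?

Field Y by 4340 ft

Field X: ISA temp = -5°C, deviation -11°C, DA = 10000 + 120 × (-11) = 8680 ft.
Field Y: ISA temp = -6°C, deviation +21°C, DA = 10500 + 120 × 21 = 13020 ft.
Field Y is higher by 13020 − 8680 = 4340 ft.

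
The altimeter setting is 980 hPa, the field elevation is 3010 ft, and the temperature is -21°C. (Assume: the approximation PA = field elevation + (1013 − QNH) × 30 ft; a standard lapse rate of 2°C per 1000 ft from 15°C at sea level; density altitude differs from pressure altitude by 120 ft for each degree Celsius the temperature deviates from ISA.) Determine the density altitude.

Pressure altitude = 3010 + (1013 − 980) × 30 = 3010 + (+990) = 4000 ft.
ISA temperature at 4000 ft = 15 − 2 × (4000/1000) = 7°C.
ISA deviation = -21 − 7 = -28°C.
Density altitude = 4000 + 120 × (-28) = 640 ft.

640 ft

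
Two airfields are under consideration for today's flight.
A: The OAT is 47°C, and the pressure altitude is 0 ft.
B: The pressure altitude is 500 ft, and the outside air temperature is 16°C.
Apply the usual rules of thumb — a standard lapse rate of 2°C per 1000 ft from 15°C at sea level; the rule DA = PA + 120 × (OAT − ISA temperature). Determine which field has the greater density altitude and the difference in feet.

A: ISA temp = 15°C, deviation +32°C, DA = 0 + 120 × 32 = 3840 ft.
B: ISA temp = 14°C, deviation +2°C, DA = 500 + 120 × 2 = 740 ft.
A is higher by 3840 − 740 = 3100 ft.

A by 3100 ft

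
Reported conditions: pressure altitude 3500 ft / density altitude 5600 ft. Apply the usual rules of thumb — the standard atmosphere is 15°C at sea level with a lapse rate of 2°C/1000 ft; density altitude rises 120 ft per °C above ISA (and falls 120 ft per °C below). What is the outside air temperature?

Density altitude − pressure altitude = 5600 − 3500 = +2100 ft.
At 120 ft/°C that is an ISA deviation of 2100/120 = +17.5°C.
ISA temperature at 3500 ft = 15 − 2 × (3500/1000) = 8°C.
OAT = ISA + deviation = 8 + (+17.5) = 25.5°C.

25.5°C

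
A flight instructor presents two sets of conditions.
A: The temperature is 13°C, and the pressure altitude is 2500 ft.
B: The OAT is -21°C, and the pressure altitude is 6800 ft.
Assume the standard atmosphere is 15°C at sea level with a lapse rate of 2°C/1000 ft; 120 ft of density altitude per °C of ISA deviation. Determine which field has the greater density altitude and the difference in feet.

A: ISA temp = 10°C, deviation +3°C, DA = 2500 + 120 × 3 = 2860 ft.
B: ISA temp = 1.4°C, deviation -22.4°C, DA = 6800 + 120 × (-22.4) = 4112 ft.
B is higher by 4112 − 2860 = 1252 ft.

B by 1252 ft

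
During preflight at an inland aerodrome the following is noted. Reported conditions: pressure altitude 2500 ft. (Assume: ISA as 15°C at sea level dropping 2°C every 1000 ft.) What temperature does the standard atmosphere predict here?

ISA temperature = 15 − 2 × (2500/1000) = 15 − 5 = 10°C.

10°C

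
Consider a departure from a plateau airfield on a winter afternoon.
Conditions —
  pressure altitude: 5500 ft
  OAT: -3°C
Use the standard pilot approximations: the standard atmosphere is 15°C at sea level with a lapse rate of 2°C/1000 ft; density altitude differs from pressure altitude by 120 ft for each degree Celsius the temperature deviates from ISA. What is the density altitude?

4660 ft

ISA temperature at 5500 ft = 15 − 2 × (5500/1000) = 4°C.
ISA deviation = -3 − 4 = -7°C.
Density altitude = 5500 + 120 × (-7) = 5500 + (-840) = 4660 ft.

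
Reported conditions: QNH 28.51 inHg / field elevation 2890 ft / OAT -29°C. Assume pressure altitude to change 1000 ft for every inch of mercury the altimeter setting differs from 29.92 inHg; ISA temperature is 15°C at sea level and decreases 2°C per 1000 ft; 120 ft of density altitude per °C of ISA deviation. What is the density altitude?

Pressure altitude = 2890 + (29.92 − 28.51) × 1000 = 2890 + (+1410) = 4300 ft.
ISA temperature at 4300 ft = 15 − 2 × (4300/1000) = 6.4°C.
ISA deviation = -29 − 6.4 = -35.4°C.
Density altitude = 4300 + 120 × (-35.4) = 52 ft.

52 ft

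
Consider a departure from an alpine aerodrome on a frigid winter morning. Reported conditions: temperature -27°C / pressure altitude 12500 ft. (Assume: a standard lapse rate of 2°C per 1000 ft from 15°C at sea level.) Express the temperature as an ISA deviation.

ISA-17°C

ISA temperature at 12500 ft = 15 − 2 × (12500/1000) = -10°C.
Deviation = OAT − ISA = -27 − (-10) = -17°C.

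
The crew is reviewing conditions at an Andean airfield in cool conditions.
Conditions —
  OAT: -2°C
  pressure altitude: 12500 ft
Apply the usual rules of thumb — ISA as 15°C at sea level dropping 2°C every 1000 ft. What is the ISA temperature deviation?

ISA temperature at 12500 ft = 15 − 2 × (12500/1000) = -10°C.
Deviation = OAT − ISA = -2 − (-10) = +8°C.

ISA+8°C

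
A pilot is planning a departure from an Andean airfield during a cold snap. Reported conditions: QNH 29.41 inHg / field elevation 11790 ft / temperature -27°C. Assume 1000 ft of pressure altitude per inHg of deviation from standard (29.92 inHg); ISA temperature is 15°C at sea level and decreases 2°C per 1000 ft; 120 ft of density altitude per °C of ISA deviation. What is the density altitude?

10212 ft

Pressure altitude = 11790 + (29.92 − 29.41) × 1000 = 11790 + (+510) = 12300 ft.
ISA temperature at 12300 ft = 15 − 2 × (12300/1000) = -9.6°C.
ISA deviation = -27 − (-9.6) = -17.4°C.
Density altitude = 12300 + 120 × (-17.4) = 10212 ft.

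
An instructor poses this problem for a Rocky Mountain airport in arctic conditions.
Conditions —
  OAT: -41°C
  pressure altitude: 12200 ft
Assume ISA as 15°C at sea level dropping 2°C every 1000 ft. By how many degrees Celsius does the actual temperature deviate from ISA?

ISA temperature at 12200 ft = 15 − 2 × (12200/1000) = -9.4°C.
Deviation = OAT − ISA = -41 − (-9.4) = -31.6°C.

ISA-31.6°C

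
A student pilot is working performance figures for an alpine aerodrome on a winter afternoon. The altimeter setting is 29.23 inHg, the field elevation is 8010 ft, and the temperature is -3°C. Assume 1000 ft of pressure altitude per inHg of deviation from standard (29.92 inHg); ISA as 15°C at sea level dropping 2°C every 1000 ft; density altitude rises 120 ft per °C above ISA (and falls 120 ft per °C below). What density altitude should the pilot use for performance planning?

8628 ft

Pressure altitude = 8010 + (29.92 − 29.23) × 1000 = 8010 + (+690) = 8700 ft.
ISA temperature at 8700 ft = 15 − 2 × (8700/1000) = -2.4°C.
ISA deviation = -3 − (-2.4) = -0.6°C.
Density altitude = 8700 + 120 × (-0.6) = 8628 ft.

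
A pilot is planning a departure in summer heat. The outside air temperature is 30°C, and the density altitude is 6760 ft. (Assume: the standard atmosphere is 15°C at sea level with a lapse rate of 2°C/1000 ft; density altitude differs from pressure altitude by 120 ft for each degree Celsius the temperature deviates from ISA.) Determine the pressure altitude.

4000 ft

DA = PA + 120 × (OAT − (15 − 2·PA/1000)) = PA + 120·OAT − 1800 + 0.24·PA = 1.24·PA + 120·OAT − 1800.
So 1.24·PA = 6760 − 120 × 30 + 1800 = 4960.
PA = 4960 / 1.24 = 4000 ft.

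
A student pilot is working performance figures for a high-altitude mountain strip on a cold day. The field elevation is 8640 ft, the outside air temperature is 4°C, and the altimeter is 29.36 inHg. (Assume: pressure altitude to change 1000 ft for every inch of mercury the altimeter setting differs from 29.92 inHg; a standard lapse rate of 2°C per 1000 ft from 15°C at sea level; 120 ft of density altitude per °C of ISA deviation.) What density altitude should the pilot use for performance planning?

Pressure altitude = 8640 + (29.92 − 29.36) × 1000 = 8640 + (+560) = 9200 ft.
ISA temperature at 9200 ft = 15 − 2 × (9200/1000) = -3.4°C.
ISA deviation = 4 − (-3.4) = +7.4°C.
Density altitude = 9200 + 120 × (7.4) = 10088 ft.

10088 ft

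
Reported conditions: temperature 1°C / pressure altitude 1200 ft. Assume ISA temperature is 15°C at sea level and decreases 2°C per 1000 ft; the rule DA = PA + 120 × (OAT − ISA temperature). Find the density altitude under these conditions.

-192 ft

ISA temperature at 1200 ft = 15 − 2 × (1200/1000) = 12.6°C.
ISA deviation = 1 − 12.6 = -11.6°C.
Density altitude = 1200 + 120 × (-11.6) = 1200 + (-1392) = -192 ft.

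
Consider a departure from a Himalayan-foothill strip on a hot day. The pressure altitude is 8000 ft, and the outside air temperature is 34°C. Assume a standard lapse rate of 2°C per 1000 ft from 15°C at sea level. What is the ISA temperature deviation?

ISA+35°C

ISA temperature at 8000 ft = 15 − 2 × (8000/1000) = -1°C.
Deviation = OAT − ISA = 34 − (-1) = +35°C.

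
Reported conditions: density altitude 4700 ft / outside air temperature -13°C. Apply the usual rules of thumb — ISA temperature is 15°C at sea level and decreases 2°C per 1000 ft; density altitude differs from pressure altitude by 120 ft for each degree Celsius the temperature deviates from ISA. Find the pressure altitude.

6500 ft

DA = PA + 120 × (OAT − (15 − 2·PA/1000)) = PA + 120·OAT − 1800 + 0.24·PA = 1.24·PA + 120·OAT − 1800.
So 1.24·PA = 4700 − 120 × (-13) + 1800 = 8060.
PA = 8060 / 1.24 = 6500 ft.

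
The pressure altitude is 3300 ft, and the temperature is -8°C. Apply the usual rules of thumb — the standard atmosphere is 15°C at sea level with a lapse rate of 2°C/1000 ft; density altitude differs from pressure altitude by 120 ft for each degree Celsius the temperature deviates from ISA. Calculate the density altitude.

1332 ft

ISA temperature at 3300 ft = 15 − 2 × (3300/1000) = 8.4°C.
ISA deviation = -8 − 8.4 = -16.4°C.
Density altitude = 3300 + 120 × (-16.4) = 3300 + (-1968) = 1332 ft.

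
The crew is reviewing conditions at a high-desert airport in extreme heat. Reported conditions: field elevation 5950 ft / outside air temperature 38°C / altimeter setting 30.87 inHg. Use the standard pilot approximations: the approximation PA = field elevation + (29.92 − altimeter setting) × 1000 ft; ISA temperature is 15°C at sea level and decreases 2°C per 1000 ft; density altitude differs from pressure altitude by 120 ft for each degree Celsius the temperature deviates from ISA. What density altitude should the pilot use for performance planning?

Pressure altitude = 5950 + (29.92 − 30.87) × 1000 = 5950 + (-950) = 5000 ft.
ISA temperature at 5000 ft = 15 − 2 × (5000/1000) = 5°C.
ISA deviation = 38 − 5 = +33°C.
Density altitude = 5000 + 120 × (33) = 8960 ft.

8960 ft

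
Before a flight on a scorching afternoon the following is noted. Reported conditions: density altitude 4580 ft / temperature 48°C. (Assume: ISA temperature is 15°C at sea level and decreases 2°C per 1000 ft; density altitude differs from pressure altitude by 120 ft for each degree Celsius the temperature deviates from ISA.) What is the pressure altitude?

500 ft

DA = PA + 120 × (OAT − (15 − 2·PA/1000)) = PA + 120·OAT − 1800 + 0.24·PA = 1.24·PA + 120·OAT − 1800.
So 1.24·PA = 4580 − 120 × 48 + 1800 = 620.
PA = 620 / 1.24 = 500 ft.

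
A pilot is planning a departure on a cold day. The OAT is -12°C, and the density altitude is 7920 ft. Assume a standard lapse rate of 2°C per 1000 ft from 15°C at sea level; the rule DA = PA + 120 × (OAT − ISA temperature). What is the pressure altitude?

DA = PA + 120 × (OAT − (15 − 2·PA/1000)) = PA + 120·OAT − 1800 + 0.24·PA = 1.24·PA + 120·OAT − 1800.
So 1.24·PA = 7920 − 120 × (-12) + 1800 = 11160.
PA = 11160 / 1.24 = 9000 ft.

9000 ft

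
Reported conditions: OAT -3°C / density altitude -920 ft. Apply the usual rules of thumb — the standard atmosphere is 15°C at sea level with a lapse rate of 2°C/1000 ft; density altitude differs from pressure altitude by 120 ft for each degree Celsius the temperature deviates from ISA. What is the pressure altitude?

DA = PA + 120 × (OAT − (15 − 2·PA/1000)) = PA + 120·OAT − 1800 + 0.24·PA = 1.24·PA + 120·OAT − 1800.
So 1.24·PA = -920 − 120 × (-3) + 1800 = 1240.
PA = 1240 / 1.24 = 1000 ft.

1000 ft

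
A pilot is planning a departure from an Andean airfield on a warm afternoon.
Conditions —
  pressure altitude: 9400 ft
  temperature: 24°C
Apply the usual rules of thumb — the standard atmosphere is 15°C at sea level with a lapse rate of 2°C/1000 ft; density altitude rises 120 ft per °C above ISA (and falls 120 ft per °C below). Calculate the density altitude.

12736 ft

ISA temperature at 9400 ft = 15 − 2 × (9400/1000) = -3.8°C.
ISA deviation = 24 − (-3.8) = +27.8°C.
Density altitude = 9400 + 120 × (27.8) = 9400 + (+3336) = 12736 ft.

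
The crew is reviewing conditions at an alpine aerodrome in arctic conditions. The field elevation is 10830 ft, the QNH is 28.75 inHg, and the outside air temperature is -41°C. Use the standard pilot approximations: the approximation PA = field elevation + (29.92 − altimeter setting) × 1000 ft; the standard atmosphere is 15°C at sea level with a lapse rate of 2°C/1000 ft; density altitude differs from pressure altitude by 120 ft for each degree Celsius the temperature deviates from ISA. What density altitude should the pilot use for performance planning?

8160 ft

Pressure altitude = 10830 + (29.92 − 28.75) × 1000 = 10830 + (+1170) = 12000 ft.
ISA temperature at 12000 ft = 15 − 2 × (12000/1000) = -9°C.
ISA deviation = -41 − (-9) = -32°C.
Density altitude = 12000 + 120 × (-32) = 8160 ft.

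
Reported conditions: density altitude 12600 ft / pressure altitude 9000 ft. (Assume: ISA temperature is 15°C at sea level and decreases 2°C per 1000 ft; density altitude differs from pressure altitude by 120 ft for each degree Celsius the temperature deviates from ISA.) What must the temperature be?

Density altitude − pressure altitude = 12600 − 9000 = +3600 ft.
At 120 ft/°C that is an ISA deviation of 3600/120 = +30°C.
ISA temperature at 9000 ft = 15 − 2 × (9000/1000) = -3°C.
OAT = ISA + deviation = -3 + (+30) = 27°C.

27°C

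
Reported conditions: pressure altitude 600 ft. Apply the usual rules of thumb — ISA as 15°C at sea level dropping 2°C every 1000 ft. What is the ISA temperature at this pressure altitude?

13.8°C

ISA temperature = 15 − 2 × (600/1000) = 15 − 1.2 = 13.8°C.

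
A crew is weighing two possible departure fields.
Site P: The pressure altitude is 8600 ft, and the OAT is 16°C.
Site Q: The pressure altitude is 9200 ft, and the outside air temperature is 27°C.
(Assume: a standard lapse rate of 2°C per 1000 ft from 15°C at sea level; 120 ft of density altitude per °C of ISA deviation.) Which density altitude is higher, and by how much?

Site Q by 2064 ft

Site P: ISA temp = -2.2°C, deviation +18.2°C, DA = 8600 + 120 × 18.2 = 10784 ft.
Site Q: ISA temp = -3.4°C, deviation +30.4°C, DA = 9200 + 120 × 30.4 = 12848 ft.
Site Q is higher by 12848 − 10784 = 2064 ft.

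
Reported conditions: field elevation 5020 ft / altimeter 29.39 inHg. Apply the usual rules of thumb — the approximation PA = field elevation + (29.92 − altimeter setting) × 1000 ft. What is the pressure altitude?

Pressure correction = (29.92 − 29.39) × 1000 = +530 ft.
Pressure altitude = 5020 + (+530) = 5550 ft.

5550 ft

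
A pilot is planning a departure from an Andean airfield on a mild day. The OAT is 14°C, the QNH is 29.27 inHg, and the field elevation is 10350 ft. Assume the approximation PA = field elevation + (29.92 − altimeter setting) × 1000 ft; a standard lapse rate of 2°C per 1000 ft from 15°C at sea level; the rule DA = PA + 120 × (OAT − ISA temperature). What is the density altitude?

Pressure altitude = 10350 + (29.92 − 29.27) × 1000 = 10350 + (+650) = 11000 ft.
ISA temperature at 11000 ft = 15 − 2 × (11000/1000) = -7°C.
ISA deviation = 14 − (-7) = +21°C.
Density altitude = 11000 + 120 × (21) = 13520 ft.

13520 ft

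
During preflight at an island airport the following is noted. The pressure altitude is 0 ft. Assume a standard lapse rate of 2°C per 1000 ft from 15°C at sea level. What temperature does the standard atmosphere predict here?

ISA temperature = 15 − 2 × (0/1000) = 15 − 0 = 15°C.

15°C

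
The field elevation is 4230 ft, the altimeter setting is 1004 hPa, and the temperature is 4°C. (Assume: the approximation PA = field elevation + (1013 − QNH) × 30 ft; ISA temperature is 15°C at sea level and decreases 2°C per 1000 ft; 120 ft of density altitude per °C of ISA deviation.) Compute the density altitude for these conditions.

4260 ft

Pressure altitude = 4230 + (1013 − 1004) × 30 = 4230 + (+270) = 4500 ft.
ISA temperature at 4500 ft = 15 − 2 × (4500/1000) = 6°C.
ISA deviation = 4 − 6 = -2°C.
Density altitude = 4500 + 120 × (-2) = 4260 ft.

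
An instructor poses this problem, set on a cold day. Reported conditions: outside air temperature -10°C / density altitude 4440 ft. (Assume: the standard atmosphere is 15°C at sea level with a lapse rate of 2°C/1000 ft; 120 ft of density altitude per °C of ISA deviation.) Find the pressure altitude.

6000 ft

DA = PA + 120 × (OAT − (15 − 2·PA/1000)) = PA + 120·OAT − 1800 + 0.24·PA = 1.24·PA + 120·OAT − 1800.
So 1.24·PA = 4440 − 120 × (-10) + 1800 = 7440.
PA = 7440 / 1.24 = 6000 ft.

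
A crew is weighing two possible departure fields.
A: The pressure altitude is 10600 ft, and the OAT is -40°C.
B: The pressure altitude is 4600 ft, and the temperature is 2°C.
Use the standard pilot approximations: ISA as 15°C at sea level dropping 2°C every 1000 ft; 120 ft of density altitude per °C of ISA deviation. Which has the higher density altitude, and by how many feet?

A by 2400 ft

A: ISA temp = -6.2°C, deviation -33.8°C, DA = 10600 + 120 × (-33.8) = 6544 ft.
B: ISA temp = 5.8°C, deviation -3.8°C, DA = 4600 + 120 × (-3.8) = 4144 ft.
A is higher by 6544 − 4144 = 2400 ft.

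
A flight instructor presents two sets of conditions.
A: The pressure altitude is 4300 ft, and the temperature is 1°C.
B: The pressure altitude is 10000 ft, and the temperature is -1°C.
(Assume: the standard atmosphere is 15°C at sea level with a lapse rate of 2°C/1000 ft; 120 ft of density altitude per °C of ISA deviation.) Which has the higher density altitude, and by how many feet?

B by 6828 ft

A: ISA temp = 6.4°C, deviation -5.4°C, DA = 4300 + 120 × (-5.4) = 3652 ft.
B: ISA temp = -5°C, deviation +4°C, DA = 10000 + 120 × 4 = 10480 ft.
B is higher by 10480 − 3652 = 6828 ft.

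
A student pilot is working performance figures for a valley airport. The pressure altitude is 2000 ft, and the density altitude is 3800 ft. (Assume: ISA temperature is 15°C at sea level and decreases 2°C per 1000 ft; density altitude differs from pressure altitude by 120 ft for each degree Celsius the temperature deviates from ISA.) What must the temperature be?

Density altitude − pressure altitude = 3800 − 2000 = +1800 ft.
At 120 ft/°C that is an ISA deviation of 1800/120 = +15°C.
ISA temperature at 2000 ft = 15 − 2 × (2000/1000) = 11°C.
OAT = ISA + deviation = 11 + (+15) = 26°C.

26°C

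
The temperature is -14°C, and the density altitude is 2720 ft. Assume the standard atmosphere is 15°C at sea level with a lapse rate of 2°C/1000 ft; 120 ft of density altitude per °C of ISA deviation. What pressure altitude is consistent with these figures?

DA = PA + 120 × (OAT − (15 − 2·PA/1000)) = PA + 120·OAT − 1800 + 0.24·PA = 1.24·PA + 120·OAT − 1800.
So 1.24·PA = 2720 − 120 × (-14) + 1800 = 6200.
PA = 6200 / 1.24 = 5000 ft.

5000 ft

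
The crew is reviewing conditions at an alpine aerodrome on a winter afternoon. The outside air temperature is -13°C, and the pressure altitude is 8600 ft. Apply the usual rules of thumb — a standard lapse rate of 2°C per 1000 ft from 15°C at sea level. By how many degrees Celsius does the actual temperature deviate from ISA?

ISA temperature at 8600 ft = 15 − 2 × (8600/1000) = -2.2°C.
Deviation = OAT − ISA = -13 − (-2.2) = -10.8°C.

ISA-10.8°C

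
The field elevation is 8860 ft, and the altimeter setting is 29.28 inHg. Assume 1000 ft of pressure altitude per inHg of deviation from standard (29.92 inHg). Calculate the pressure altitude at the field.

9500 ft

Pressure correction = (29.92 − 29.28) × 1000 = +640 ft.
Pressure altitude = 8860 + (+640) = 9500 ft.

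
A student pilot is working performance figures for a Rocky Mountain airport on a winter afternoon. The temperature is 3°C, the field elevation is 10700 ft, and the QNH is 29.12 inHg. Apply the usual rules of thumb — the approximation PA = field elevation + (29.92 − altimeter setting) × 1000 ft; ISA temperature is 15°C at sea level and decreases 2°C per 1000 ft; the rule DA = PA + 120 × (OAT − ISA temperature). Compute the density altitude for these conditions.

Pressure altitude = 10700 + (29.92 − 29.12) × 1000 = 10700 + (+800) = 11500 ft.
ISA temperature at 11500 ft = 15 − 2 × (11500/1000) = -8°C.
ISA deviation = 3 − (-8) = +11°C.
Density altitude = 11500 + 120 × (11) = 12820 ft.

12820 ft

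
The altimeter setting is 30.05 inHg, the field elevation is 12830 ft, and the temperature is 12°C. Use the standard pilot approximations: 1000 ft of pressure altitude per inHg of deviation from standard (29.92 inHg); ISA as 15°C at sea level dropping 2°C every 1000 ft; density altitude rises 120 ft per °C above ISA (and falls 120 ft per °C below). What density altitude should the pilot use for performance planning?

Pressure altitude = 12830 + (29.92 − 30.05) × 1000 = 12830 + (-130) = 12700 ft.
ISA temperature at 12700 ft = 15 − 2 × (12700/1000) = -10.4°C.
ISA deviation = 12 − (-10.4) = +22.4°C.
Density altitude = 12700 + 120 × (22.4) = 15388 ft.

15388 ft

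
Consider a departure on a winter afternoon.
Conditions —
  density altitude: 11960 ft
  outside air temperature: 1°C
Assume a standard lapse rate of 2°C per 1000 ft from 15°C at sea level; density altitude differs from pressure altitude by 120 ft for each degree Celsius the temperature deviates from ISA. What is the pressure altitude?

DA = PA + 120 × (OAT − (15 − 2·PA/1000)) = PA + 120·OAT − 1800 + 0.24·PA = 1.24·PA + 120·OAT − 1800.
So 1.24·PA = 11960 − 120 × 1 + 1800 = 13640.
PA = 13640 / 1.24 = 11000 ft.

11000 ft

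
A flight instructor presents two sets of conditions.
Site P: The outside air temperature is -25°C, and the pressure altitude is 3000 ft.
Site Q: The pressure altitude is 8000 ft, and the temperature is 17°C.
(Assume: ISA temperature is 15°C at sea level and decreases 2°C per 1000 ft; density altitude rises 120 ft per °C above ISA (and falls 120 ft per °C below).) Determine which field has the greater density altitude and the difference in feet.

Site Q by 11240 ft

Site P: ISA temp = 9°C, deviation -34°C, DA = 3000 + 120 × (-34) = -1080 ft.
Site Q: ISA temp = -1°C, deviation +18°C, DA = 8000 + 120 × 18 = 10160 ft.
Site Q is higher by 10160 − (-1080) = 11240 ft.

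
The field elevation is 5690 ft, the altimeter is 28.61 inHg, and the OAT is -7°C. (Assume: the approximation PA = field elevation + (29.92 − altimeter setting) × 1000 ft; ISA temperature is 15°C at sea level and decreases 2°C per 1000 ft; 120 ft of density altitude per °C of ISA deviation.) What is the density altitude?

6040 ft

Pressure altitude = 5690 + (29.92 − 28.61) × 1000 = 5690 + (+1310) = 7000 ft.
ISA temperature at 7000 ft = 15 − 2 × (7000/1000) = 1°C.
ISA deviation = -7 − 1 = -8°C.
Density altitude = 7000 + 120 × (-8) = 6040 ft.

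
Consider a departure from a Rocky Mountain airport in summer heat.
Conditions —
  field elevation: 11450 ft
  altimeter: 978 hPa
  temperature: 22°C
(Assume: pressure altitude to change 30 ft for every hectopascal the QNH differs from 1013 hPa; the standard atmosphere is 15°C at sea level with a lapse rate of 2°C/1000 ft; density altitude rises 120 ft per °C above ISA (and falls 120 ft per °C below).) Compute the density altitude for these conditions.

Pressure altitude = 11450 + (1013 − 978) × 30 = 11450 + (+1050) = 12500 ft.
ISA temperature at 12500 ft = 15 − 2 × (12500/1000) = -10°C.
ISA deviation = 22 − (-10) = +32°C.
Density altitude = 12500 + 120 × (32) = 16340 ft.

16340 ft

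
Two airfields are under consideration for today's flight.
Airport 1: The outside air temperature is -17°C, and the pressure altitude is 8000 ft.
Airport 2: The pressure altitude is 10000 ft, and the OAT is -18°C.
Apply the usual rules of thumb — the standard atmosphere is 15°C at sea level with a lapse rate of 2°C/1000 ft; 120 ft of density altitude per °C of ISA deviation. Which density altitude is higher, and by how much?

Airport 2 by 2360 ft

Airport 1: ISA temp = -1°C, deviation -16°C, DA = 8000 + 120 × (-16) = 6080 ft.
Airport 2: ISA temp = -5°C, deviation -13°C, DA = 10000 + 120 × (-13) = 8440 ft.
Airport 2 is higher by 8440 − 6080 = 2360 ft.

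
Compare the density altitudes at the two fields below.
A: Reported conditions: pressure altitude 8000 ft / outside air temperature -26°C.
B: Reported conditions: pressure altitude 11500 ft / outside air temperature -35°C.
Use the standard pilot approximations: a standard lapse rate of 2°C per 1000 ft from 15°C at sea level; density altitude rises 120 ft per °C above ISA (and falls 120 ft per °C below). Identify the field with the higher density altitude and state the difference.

B by 3260 ft

A: ISA temp = -1°C, deviation -25°C, DA = 8000 + 120 × (-25) = 5000 ft.
B: ISA temp = -8°C, deviation -27°C, DA = 11500 + 120 × (-27) = 8260 ft.
B is higher by 8260 − 5000 = 3260 ft.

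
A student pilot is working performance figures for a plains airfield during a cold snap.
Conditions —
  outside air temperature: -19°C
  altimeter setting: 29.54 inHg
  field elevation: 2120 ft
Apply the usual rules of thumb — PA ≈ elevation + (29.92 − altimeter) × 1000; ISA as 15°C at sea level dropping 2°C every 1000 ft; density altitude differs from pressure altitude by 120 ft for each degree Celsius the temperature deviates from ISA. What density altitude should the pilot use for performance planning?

-980 ft

Pressure altitude = 2120 + (29.92 − 29.54) × 1000 = 2120 + (+380) = 2500 ft.
ISA temperature at 2500 ft = 15 − 2 × (2500/1000) = 10°C.
ISA deviation = -19 − 10 = -29°C.
Density altitude = 2500 + 120 × (-29) = -980 ft.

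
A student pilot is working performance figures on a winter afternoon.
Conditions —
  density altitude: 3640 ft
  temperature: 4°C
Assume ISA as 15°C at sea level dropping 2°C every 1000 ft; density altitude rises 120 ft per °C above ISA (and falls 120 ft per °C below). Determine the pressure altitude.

4000 ft

DA = PA + 120 × (OAT − (15 − 2·PA/1000)) = PA + 120·OAT − 1800 + 0.24·PA = 1.24·PA + 120·OAT − 1800.
So 1.24·PA = 3640 − 120 × 4 + 1800 = 4960.
PA = 4960 / 1.24 = 4000 ft.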